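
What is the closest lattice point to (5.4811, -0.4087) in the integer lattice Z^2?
(5, 0)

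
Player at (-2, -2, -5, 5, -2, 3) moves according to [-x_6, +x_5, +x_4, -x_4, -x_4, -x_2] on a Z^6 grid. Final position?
(-2, -3, -5, 4, -1, 2)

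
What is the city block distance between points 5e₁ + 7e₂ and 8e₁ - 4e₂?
14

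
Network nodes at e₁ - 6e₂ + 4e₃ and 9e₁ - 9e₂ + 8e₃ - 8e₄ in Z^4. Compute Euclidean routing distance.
12.3693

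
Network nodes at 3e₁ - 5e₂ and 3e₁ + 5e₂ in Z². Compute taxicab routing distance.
10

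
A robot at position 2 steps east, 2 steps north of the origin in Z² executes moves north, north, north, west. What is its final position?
(1, 5)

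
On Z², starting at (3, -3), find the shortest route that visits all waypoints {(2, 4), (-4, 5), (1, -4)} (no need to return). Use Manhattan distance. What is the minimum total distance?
19
(one optimal route: (3, -3) → (1, -4) → (2, 4) → (-4, 5))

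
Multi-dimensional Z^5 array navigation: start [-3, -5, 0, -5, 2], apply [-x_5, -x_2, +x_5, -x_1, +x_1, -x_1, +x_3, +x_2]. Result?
(-4, -5, 1, -5, 2)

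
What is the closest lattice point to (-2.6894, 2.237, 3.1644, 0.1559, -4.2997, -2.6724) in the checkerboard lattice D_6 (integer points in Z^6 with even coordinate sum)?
(-3, 2, 3, 0, -4, -2)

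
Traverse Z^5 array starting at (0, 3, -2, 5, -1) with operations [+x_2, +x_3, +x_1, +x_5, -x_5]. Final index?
(1, 4, -1, 5, -1)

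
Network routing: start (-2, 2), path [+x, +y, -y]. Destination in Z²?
(-1, 2)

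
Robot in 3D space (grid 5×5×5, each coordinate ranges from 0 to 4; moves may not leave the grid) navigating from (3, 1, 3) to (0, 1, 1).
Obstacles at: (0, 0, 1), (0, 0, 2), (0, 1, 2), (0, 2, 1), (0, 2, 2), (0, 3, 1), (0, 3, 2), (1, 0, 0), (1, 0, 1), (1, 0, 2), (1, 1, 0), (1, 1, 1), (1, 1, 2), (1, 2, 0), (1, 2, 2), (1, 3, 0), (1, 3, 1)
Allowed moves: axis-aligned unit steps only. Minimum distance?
13
(one shortest path: (3, 1, 3) → (2, 1, 3) → (1, 1, 3) → (0, 1, 3) → (0, 2, 3) → (0, 3, 3) → (0, 4, 3) → (0, 4, 2) → (0, 4, 1) → (0, 4, 0) → (0, 3, 0) → (0, 2, 0) → (0, 1, 0) → (0, 1, 1))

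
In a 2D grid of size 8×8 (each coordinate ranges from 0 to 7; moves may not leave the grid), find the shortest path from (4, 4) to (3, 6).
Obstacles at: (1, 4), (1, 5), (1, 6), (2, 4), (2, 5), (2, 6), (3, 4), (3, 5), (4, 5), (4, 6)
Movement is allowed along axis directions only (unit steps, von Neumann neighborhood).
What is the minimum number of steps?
7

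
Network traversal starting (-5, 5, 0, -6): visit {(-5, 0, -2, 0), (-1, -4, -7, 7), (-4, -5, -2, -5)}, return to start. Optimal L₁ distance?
68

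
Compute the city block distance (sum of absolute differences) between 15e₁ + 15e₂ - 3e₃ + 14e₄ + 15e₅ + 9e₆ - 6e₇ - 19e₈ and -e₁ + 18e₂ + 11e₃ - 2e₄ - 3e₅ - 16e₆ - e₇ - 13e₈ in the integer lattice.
103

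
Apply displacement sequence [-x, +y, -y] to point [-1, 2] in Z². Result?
(-2, 2)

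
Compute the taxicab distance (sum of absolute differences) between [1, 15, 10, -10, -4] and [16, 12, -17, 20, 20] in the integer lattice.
99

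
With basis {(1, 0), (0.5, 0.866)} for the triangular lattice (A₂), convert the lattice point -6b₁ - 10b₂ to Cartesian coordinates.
(-11, -8.66)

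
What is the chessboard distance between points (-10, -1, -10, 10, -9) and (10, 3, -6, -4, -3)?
20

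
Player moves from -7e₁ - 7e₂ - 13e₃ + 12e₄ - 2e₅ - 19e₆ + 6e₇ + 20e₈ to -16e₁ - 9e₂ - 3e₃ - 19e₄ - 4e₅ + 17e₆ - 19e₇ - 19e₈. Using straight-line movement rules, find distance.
67.7643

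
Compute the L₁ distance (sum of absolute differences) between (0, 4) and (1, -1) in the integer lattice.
6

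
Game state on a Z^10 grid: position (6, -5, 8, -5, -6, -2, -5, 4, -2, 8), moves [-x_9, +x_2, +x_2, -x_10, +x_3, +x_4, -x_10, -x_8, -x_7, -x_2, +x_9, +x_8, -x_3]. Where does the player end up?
(6, -4, 8, -4, -6, -2, -6, 4, -2, 6)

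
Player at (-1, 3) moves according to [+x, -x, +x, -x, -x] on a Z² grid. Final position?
(-2, 3)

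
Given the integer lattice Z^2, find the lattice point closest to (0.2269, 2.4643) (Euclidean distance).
(0, 2)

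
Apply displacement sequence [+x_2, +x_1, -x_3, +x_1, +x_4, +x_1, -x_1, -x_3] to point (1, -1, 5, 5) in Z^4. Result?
(3, 0, 3, 6)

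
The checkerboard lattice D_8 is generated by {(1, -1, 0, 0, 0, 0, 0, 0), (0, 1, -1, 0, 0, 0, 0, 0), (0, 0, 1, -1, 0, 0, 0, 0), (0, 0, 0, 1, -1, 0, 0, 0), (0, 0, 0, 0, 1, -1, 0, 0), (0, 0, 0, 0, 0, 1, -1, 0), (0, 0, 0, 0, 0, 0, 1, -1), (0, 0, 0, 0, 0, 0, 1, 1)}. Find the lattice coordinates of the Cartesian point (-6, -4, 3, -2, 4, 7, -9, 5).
-6b₁ - 10b₂ - 7b₃ - 9b₄ - 5b₅ + 2b₆ - 6b₇ - b₈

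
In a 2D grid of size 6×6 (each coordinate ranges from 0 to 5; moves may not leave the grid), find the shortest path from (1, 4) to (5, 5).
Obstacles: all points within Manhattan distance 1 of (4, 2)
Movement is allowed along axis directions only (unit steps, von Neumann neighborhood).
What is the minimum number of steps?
5
(one shortest path: (1, 4) → (2, 4) → (3, 4) → (4, 4) → (5, 4) → (5, 5))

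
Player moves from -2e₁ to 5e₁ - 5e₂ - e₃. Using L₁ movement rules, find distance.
13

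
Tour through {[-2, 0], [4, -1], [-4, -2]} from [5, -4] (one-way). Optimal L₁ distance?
15
(one optimal route: (5, -4) → (4, -1) → (-2, 0) → (-4, -2))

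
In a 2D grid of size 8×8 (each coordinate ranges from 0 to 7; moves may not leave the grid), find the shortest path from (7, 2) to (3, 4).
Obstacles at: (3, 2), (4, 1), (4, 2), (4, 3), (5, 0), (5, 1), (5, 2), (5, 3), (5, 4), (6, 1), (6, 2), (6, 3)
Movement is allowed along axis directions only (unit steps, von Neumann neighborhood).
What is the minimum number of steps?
8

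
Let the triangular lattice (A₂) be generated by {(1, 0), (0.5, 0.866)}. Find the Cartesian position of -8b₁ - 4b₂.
(-10, -3.464)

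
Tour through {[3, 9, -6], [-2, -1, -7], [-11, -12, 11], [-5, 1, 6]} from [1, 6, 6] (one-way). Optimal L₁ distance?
75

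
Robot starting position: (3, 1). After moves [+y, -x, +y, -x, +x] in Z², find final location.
(2, 3)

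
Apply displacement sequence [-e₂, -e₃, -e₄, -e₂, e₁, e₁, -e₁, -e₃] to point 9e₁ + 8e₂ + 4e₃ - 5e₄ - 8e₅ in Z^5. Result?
(10, 6, 2, -6, -8)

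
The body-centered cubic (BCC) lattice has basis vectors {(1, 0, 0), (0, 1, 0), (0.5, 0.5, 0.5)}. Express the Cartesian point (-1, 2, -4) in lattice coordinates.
3b₁ + 6b₂ - 8b₃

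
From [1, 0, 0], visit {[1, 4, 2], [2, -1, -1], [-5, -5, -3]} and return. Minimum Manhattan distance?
42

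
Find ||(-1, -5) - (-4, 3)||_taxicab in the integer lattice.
11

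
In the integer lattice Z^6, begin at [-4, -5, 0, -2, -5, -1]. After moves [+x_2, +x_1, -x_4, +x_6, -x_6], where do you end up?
(-3, -4, 0, -3, -5, -1)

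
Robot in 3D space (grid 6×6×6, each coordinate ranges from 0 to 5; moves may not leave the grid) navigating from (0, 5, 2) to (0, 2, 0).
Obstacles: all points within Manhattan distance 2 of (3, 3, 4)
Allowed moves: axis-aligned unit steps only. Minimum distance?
5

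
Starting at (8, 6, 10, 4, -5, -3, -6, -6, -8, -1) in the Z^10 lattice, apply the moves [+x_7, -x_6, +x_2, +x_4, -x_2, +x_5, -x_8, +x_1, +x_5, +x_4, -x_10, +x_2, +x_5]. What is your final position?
(9, 7, 10, 6, -2, -4, -5, -7, -8, -2)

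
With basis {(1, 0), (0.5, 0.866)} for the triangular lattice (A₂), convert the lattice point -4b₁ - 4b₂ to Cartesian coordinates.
(-6, -3.464)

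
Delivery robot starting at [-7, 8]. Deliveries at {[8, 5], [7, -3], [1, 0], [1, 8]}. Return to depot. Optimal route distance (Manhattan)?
52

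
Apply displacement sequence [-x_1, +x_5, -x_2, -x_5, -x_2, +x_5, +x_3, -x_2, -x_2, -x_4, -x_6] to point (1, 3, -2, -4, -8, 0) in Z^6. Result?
(0, -1, -1, -5, -7, -1)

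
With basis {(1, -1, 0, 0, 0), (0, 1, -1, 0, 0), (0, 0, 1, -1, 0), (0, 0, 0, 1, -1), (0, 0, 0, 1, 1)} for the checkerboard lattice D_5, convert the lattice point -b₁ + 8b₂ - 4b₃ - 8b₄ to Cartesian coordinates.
(-1, 9, -12, -4, 8)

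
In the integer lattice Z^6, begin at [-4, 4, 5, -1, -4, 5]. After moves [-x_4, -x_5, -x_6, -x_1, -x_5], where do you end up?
(-5, 4, 5, -2, -6, 4)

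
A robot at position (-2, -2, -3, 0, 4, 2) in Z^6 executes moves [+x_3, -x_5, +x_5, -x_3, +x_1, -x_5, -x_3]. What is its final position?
(-1, -2, -4, 0, 3, 2)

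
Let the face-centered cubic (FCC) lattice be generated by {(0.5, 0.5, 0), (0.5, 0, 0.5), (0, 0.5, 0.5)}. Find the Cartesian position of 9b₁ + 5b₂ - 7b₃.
(7, 1, -1)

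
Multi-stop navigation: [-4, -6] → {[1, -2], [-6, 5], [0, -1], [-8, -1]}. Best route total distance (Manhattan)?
27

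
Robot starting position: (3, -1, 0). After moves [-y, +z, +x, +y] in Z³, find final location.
(4, -1, 1)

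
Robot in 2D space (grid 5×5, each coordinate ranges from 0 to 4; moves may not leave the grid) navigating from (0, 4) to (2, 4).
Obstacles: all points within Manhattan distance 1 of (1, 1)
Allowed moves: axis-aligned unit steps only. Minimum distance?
2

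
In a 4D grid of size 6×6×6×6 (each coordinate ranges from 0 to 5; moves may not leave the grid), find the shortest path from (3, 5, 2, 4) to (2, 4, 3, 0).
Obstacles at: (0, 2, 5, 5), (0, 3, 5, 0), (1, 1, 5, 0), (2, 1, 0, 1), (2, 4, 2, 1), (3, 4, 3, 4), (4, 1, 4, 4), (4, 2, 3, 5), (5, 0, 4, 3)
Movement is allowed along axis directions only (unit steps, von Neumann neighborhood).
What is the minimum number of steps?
7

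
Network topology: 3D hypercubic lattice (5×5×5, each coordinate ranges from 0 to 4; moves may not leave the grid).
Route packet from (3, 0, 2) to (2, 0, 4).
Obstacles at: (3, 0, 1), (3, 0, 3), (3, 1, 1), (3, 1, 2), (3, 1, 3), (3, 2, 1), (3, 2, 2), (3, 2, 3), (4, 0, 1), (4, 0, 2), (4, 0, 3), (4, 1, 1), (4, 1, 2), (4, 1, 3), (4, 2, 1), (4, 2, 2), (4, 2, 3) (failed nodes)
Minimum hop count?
3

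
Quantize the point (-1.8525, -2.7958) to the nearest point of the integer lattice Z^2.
(-2, -3)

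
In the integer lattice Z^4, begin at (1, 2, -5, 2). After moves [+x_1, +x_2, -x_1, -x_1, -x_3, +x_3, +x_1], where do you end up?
(1, 3, -5, 2)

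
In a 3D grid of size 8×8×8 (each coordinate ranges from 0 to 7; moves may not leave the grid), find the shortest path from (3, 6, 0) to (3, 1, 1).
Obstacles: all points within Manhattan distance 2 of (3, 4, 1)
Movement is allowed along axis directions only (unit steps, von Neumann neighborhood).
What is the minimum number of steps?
10
(one shortest path: (3, 6, 0) → (2, 6, 0) → (1, 6, 0) → (1, 5, 0) → (1, 4, 0) → (1, 3, 0) → (2, 3, 0) → (2, 2, 0) → (3, 2, 0) → (3, 1, 0) → (3, 1, 1))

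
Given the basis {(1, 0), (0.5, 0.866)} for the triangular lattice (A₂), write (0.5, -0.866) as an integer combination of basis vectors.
b₁ - b₂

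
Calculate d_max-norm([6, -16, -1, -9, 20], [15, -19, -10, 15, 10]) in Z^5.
24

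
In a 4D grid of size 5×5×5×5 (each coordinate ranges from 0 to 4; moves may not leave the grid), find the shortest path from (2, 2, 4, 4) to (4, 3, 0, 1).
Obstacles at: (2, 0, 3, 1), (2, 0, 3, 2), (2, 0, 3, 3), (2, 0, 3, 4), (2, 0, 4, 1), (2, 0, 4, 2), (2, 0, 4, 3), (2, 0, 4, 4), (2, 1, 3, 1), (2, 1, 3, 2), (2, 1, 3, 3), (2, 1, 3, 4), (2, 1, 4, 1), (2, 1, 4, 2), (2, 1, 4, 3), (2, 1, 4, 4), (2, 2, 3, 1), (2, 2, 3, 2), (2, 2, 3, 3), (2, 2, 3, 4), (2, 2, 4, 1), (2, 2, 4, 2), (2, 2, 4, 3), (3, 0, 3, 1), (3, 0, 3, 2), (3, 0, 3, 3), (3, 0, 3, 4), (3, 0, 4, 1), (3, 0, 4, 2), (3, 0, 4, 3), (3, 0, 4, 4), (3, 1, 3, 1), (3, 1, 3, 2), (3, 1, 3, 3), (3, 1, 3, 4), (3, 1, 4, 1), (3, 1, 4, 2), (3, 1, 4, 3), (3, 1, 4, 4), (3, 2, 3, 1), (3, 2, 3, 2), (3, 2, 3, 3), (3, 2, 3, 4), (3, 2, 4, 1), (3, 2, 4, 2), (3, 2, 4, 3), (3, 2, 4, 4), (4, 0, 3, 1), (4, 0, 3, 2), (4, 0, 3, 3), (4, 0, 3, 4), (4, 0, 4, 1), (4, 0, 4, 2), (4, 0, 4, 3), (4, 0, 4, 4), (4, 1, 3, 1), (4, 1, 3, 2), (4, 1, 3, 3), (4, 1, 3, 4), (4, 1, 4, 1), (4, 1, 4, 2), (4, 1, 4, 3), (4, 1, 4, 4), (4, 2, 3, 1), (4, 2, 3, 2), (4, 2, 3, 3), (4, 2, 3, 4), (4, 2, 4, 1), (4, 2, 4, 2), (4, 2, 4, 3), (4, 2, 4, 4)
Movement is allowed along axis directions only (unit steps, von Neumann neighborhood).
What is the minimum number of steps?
10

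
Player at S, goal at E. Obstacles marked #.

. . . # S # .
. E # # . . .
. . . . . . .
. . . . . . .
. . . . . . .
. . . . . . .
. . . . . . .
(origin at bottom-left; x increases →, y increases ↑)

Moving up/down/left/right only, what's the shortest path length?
6
(one shortest path: (4, 6) → (4, 5) → (4, 4) → (3, 4) → (2, 4) → (1, 4) → (1, 5))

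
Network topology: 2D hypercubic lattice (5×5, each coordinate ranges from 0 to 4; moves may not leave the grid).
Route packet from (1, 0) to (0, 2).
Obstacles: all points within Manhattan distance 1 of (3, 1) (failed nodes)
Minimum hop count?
3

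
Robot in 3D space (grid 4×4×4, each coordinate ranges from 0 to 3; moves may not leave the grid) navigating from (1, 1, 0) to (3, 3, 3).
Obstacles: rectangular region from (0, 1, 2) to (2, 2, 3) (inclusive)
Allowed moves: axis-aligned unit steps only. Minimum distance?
7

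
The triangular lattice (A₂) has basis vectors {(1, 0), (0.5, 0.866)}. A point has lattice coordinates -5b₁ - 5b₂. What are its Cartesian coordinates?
(-7.5, -4.33)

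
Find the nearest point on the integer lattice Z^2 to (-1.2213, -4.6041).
(-1, -5)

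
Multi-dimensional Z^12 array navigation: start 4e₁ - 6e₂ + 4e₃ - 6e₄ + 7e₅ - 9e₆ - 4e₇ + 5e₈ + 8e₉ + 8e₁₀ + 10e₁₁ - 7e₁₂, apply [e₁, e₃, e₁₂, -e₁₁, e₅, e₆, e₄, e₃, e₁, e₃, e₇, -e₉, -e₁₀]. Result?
(6, -6, 7, -5, 8, -8, -3, 5, 7, 7, 9, -6)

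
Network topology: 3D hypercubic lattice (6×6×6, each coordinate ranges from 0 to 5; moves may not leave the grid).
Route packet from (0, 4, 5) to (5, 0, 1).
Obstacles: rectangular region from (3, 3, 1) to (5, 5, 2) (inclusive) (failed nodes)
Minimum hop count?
13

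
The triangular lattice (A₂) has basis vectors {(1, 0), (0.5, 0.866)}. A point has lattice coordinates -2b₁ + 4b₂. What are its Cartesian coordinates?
(0, 3.464)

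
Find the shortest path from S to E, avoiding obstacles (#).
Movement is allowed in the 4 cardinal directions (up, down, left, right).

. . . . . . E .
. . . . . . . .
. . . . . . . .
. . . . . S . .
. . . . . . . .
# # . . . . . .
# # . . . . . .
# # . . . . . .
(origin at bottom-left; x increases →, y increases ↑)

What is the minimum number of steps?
4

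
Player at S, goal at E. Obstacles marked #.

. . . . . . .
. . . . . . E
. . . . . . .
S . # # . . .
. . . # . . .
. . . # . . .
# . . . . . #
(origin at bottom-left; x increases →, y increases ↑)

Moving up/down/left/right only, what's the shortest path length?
8
(one shortest path: (0, 3) → (1, 3) → (1, 4) → (2, 4) → (3, 4) → (4, 4) → (5, 4) → (6, 4) → (6, 5))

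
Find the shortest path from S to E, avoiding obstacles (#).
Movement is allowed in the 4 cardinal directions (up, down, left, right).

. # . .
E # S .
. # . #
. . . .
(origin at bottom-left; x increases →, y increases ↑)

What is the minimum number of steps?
6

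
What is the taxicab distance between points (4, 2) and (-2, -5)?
13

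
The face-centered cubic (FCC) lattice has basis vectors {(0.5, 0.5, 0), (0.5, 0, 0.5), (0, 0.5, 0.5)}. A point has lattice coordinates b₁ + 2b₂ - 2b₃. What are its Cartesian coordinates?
(1.5, -0.5, 0)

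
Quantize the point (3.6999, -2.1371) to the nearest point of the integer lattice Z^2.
(4, -2)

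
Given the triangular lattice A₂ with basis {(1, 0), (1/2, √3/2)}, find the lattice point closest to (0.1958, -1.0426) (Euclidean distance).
(0.5, -0.866)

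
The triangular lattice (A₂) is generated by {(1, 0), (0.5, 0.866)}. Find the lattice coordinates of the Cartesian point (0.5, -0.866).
b₁ - b₂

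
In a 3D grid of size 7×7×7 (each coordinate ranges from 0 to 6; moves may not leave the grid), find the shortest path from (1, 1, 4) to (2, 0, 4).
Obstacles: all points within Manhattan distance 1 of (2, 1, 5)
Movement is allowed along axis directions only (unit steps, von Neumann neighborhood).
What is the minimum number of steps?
2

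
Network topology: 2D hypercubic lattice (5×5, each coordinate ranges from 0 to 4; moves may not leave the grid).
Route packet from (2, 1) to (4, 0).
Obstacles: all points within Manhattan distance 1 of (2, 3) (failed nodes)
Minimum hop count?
3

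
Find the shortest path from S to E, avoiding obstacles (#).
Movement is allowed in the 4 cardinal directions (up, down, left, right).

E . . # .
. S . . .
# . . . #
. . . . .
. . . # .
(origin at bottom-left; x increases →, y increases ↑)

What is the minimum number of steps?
2
(one shortest path: (1, 3) → (0, 3) → (0, 4))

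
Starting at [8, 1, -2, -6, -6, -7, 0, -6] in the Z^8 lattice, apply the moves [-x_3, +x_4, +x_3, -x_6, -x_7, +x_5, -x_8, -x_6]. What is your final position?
(8, 1, -2, -5, -5, -9, -1, -7)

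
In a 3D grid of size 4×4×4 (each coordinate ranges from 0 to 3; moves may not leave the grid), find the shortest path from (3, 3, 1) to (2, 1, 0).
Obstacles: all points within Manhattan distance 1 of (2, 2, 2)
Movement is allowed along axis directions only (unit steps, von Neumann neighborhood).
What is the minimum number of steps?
4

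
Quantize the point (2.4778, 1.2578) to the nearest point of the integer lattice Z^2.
(2, 1)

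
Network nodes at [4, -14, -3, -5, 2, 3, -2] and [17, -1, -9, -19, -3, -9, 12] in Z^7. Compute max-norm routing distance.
14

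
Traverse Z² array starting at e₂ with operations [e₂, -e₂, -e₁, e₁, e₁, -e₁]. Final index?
(0, 1)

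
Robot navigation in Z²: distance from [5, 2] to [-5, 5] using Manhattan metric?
13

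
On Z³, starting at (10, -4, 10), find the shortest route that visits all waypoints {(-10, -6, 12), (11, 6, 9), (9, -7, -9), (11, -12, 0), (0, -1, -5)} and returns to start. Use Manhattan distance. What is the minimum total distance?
130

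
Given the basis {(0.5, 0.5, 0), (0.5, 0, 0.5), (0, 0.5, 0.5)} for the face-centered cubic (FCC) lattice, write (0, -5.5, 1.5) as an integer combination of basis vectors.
-7b₁ + 7b₂ - 4b₃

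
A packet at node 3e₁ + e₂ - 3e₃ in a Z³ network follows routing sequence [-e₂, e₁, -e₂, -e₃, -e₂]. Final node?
(4, -2, -4)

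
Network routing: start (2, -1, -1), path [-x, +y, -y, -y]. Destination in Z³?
(1, -2, -1)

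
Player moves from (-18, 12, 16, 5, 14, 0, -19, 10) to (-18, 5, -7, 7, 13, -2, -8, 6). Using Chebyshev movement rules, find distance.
23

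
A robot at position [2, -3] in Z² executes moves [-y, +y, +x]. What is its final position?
(3, -3)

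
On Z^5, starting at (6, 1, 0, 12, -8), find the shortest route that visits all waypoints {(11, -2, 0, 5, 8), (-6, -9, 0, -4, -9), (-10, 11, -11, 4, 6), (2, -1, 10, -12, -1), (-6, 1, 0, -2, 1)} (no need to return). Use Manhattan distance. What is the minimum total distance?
177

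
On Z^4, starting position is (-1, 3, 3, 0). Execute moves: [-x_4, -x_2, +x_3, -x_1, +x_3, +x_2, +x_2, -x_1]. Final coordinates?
(-3, 4, 5, -1)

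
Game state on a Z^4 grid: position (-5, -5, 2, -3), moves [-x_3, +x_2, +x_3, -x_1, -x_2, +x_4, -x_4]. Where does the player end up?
(-6, -5, 2, -3)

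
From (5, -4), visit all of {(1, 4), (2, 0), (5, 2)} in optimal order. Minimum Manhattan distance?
16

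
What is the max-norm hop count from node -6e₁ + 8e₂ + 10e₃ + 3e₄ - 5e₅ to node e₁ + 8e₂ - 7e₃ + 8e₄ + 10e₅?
17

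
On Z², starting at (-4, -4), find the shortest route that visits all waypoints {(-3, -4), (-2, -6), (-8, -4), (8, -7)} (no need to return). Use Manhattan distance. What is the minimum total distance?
23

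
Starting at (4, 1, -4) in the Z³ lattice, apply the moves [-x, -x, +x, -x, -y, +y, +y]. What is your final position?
(2, 2, -4)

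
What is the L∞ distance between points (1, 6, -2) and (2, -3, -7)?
9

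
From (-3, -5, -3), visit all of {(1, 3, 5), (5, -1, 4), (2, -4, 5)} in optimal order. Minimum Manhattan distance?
30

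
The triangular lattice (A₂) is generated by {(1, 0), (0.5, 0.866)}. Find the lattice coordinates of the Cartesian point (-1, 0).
-b₁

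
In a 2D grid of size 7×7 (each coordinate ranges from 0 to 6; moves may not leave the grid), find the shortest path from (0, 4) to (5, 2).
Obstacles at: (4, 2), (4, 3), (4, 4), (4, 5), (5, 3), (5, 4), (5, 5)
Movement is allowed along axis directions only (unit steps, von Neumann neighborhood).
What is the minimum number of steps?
9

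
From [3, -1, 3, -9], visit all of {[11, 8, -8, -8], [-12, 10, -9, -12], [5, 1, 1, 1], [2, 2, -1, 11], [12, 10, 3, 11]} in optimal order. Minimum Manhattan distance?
117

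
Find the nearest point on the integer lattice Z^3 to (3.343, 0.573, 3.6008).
(3, 1, 4)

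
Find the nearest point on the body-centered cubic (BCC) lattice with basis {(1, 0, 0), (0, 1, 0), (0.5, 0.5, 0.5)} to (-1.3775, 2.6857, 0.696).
(-1.5, 2.5, 0.5)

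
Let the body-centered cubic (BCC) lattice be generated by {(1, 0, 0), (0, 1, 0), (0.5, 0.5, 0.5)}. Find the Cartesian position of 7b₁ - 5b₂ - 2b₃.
(6, -6, -1)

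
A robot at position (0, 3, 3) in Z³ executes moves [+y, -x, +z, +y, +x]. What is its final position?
(0, 5, 4)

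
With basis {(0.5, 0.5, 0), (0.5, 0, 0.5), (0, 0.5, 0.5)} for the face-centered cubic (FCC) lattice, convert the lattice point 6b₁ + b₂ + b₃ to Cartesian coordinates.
(3.5, 3.5, 1)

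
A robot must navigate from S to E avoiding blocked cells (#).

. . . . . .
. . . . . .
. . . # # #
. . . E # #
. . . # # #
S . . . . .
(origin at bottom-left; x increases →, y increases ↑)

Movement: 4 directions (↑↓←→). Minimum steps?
5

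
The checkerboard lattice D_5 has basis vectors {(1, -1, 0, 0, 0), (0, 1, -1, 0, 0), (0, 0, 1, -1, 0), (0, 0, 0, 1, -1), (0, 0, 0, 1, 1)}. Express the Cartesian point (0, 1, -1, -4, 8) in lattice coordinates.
b₂ - 6b₄ + 2b₅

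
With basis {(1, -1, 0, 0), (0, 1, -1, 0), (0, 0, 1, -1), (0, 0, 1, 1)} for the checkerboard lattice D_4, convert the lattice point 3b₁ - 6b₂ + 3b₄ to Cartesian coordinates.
(3, -9, 9, 3)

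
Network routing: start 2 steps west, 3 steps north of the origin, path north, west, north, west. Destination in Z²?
(-4, 5)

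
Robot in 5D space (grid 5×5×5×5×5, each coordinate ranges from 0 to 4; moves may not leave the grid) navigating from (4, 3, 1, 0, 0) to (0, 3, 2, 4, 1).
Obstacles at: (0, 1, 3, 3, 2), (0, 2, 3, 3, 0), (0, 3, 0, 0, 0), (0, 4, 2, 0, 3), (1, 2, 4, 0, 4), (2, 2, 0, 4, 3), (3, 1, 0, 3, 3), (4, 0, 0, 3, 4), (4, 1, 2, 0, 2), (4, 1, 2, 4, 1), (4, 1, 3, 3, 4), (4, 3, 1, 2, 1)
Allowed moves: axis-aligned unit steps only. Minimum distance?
10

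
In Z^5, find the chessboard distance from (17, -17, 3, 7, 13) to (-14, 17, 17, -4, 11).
34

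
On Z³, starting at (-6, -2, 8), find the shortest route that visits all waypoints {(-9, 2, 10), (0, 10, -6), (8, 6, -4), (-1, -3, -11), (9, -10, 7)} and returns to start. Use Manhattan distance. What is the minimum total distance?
128
(one optimal route: (-6, -2, 8) → (-9, 2, 10) → (-1, -3, -11) → (0, 10, -6) → (8, 6, -4) → (9, -10, 7) → (-6, -2, 8))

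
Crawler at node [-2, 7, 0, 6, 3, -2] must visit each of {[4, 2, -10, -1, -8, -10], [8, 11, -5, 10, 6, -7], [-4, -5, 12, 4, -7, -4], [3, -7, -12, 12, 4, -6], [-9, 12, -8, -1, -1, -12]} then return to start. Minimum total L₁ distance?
242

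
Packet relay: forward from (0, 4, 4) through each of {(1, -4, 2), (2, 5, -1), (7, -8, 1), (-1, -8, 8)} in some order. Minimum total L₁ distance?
47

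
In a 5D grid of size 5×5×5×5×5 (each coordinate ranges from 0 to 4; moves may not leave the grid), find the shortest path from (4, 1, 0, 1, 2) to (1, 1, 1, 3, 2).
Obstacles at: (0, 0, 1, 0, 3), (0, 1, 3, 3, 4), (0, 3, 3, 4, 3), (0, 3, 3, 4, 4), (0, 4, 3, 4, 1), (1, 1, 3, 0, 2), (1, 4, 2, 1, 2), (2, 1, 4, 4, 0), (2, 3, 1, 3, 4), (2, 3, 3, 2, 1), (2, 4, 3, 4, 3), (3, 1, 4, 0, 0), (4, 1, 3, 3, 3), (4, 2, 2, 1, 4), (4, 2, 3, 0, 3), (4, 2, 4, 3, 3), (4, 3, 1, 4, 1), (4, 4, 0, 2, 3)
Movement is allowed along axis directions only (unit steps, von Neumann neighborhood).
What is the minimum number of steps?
6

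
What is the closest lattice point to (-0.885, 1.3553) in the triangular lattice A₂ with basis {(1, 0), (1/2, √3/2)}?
(-1, 1.732)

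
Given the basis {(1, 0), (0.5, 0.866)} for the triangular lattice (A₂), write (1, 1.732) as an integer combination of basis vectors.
2b₂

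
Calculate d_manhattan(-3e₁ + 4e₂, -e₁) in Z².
6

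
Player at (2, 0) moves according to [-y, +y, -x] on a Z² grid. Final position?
(1, 0)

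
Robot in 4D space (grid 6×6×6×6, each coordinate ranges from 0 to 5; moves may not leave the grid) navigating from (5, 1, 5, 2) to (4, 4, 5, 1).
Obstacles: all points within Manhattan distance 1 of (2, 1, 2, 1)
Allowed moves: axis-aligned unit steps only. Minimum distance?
5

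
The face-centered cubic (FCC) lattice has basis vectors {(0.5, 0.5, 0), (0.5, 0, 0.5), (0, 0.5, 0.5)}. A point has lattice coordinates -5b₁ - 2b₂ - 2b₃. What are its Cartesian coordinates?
(-3.5, -3.5, -2)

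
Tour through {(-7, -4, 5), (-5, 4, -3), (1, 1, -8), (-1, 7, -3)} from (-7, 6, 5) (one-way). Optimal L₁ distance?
48
(one optimal route: (-7, 6, 5) → (-7, -4, 5) → (-5, 4, -3) → (-1, 7, -3) → (1, 1, -8))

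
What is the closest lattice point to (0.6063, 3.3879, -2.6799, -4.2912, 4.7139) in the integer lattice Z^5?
(1, 3, -3, -4, 5)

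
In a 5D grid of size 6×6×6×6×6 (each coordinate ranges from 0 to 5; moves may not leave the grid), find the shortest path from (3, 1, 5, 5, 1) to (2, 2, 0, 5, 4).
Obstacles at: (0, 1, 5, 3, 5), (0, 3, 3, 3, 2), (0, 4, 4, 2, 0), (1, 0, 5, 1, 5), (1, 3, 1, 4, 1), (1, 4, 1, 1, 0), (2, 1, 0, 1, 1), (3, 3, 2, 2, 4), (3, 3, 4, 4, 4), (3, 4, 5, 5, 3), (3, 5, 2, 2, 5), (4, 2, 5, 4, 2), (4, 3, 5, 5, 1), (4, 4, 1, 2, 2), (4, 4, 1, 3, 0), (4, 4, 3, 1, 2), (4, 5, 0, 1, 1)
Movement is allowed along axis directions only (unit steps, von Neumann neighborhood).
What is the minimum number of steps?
10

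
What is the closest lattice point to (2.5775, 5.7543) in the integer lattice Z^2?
(3, 6)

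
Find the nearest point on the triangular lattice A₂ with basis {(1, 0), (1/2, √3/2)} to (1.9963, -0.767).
(1.5, -0.866)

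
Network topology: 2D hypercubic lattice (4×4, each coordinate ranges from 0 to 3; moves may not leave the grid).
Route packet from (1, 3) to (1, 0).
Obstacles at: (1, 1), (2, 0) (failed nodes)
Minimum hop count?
5
(one shortest path: (1, 3) → (0, 3) → (0, 2) → (0, 1) → (0, 0) → (1, 0))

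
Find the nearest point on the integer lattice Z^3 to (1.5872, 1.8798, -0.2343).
(2, 2, 0)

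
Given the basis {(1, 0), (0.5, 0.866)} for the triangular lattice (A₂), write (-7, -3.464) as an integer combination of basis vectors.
-5b₁ - 4b₂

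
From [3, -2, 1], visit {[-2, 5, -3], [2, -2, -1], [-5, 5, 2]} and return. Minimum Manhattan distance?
40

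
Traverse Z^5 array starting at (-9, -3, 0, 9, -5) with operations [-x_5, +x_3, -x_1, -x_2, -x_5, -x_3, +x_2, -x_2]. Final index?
(-10, -4, 0, 9, -7)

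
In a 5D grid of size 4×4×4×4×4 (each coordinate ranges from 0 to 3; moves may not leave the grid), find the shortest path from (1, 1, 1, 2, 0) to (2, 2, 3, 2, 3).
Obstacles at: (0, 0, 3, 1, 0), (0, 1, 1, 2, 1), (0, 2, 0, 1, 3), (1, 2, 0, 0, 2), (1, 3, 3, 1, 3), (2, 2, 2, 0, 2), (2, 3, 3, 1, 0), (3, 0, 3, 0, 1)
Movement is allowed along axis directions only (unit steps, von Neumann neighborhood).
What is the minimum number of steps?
7
(one shortest path: (1, 1, 1, 2, 0) → (2, 1, 1, 2, 0) → (2, 2, 1, 2, 0) → (2, 2, 2, 2, 0) → (2, 2, 3, 2, 0) → (2, 2, 3, 2, 1) → (2, 2, 3, 2, 2) → (2, 2, 3, 2, 3))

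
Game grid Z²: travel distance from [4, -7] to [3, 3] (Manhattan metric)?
11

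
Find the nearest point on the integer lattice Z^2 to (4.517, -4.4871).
(5, -4)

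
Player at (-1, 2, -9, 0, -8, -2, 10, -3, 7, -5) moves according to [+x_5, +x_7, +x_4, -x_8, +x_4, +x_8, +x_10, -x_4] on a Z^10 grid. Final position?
(-1, 2, -9, 1, -7, -2, 11, -3, 7, -4)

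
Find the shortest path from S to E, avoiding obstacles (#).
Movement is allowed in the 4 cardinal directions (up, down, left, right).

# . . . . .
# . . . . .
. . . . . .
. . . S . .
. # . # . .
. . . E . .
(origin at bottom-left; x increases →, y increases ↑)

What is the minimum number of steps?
4
(one shortest path: (3, 2) → (2, 2) → (2, 1) → (2, 0) → (3, 0))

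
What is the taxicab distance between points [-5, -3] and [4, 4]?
16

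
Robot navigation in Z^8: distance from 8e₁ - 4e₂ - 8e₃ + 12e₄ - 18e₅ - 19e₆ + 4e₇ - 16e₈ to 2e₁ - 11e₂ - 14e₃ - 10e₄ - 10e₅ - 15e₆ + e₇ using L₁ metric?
72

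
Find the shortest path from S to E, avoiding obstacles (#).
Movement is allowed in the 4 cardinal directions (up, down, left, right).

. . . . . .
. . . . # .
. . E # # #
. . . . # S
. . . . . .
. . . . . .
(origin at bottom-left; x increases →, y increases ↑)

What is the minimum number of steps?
6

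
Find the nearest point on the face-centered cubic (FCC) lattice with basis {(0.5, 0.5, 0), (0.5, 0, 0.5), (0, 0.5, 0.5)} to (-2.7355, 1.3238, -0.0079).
(-2.5, 1.5, 0)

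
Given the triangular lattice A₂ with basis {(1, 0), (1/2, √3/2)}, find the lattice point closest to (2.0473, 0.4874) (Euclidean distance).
(2, 0)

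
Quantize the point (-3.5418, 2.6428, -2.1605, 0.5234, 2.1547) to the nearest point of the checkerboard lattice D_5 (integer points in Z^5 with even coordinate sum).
(-4, 3, -2, 1, 2)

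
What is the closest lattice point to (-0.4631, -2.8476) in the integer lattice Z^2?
(0, -3)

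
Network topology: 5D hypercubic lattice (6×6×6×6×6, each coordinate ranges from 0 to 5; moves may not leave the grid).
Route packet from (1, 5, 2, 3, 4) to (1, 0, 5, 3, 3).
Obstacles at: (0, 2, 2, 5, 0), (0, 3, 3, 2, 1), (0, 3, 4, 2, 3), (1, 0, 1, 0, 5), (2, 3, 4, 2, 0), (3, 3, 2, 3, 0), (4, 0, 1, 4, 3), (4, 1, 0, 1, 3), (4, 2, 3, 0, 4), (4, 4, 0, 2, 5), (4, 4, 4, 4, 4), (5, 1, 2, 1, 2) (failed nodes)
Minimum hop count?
9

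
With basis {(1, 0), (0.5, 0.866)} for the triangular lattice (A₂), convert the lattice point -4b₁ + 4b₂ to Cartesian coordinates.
(-2, 3.464)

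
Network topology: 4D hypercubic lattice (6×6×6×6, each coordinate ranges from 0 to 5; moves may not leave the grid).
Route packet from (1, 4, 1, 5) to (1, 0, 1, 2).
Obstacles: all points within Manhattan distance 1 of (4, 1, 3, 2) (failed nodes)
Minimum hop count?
7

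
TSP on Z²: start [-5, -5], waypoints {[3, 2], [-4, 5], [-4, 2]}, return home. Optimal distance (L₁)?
36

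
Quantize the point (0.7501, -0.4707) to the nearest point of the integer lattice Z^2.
(1, 0)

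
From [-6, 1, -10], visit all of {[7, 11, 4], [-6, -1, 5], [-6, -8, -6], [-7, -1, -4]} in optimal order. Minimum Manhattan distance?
59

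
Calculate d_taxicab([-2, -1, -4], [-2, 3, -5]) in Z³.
5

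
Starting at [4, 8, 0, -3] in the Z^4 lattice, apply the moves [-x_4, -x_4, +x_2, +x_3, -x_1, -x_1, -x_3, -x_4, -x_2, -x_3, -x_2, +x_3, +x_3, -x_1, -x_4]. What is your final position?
(1, 7, 1, -7)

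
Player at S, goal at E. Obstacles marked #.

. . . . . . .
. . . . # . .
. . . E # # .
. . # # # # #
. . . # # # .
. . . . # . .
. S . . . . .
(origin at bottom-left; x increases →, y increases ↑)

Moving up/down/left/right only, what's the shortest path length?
6
(one shortest path: (1, 0) → (1, 1) → (1, 2) → (1, 3) → (1, 4) → (2, 4) → (3, 4))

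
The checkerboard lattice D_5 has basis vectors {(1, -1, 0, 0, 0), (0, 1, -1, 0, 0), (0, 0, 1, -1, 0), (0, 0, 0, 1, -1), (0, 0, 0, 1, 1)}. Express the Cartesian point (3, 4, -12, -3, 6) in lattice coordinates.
3b₁ + 7b₂ - 5b₃ - 7b₄ - b₅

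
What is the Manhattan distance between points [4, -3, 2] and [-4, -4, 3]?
10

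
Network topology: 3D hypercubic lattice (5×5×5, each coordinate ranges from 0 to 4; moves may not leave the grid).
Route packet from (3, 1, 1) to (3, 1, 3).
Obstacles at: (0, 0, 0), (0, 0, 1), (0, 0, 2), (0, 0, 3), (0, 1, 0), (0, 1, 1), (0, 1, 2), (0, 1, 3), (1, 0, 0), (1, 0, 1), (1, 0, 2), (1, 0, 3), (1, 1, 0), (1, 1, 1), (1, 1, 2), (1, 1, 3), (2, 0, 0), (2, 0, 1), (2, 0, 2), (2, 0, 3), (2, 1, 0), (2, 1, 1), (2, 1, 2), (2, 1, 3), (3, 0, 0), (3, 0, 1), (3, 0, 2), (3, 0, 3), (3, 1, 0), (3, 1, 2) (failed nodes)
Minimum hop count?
4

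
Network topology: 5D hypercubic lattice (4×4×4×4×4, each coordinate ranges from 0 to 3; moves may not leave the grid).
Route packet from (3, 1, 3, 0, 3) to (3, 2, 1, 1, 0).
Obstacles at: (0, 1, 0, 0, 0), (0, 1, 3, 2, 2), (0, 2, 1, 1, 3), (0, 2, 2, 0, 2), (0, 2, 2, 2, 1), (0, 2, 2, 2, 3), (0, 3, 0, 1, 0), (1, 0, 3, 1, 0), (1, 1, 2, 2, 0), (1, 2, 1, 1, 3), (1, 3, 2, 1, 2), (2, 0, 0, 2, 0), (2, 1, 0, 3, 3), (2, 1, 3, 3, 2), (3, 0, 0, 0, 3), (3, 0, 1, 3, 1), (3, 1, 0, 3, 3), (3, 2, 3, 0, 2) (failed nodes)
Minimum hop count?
7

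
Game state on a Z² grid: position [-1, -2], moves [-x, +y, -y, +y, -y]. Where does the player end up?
(-2, -2)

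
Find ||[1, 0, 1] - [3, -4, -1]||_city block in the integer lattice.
8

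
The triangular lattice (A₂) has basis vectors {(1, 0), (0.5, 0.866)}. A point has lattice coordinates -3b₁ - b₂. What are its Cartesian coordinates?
(-3.5, -0.866)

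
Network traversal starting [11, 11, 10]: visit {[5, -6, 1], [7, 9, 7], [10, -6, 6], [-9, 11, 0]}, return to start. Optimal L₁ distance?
98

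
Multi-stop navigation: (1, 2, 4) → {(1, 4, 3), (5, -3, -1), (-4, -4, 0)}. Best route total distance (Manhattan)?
29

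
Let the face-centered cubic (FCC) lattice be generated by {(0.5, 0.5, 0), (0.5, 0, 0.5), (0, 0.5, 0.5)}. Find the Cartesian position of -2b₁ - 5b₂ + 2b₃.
(-3.5, 0, -1.5)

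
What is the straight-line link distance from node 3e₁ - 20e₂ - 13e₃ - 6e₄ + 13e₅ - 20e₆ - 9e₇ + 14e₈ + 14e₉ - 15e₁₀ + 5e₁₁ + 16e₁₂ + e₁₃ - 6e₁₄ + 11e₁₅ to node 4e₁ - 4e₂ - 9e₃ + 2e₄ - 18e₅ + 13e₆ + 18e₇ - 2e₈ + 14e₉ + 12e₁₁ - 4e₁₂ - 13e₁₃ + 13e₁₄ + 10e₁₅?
67.8528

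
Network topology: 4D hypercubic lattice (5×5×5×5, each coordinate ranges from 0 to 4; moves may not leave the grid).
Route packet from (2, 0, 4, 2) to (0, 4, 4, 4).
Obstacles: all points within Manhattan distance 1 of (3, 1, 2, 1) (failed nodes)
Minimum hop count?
8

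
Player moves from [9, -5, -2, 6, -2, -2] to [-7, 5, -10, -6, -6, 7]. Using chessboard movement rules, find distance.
16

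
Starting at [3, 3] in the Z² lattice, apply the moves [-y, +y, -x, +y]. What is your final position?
(2, 4)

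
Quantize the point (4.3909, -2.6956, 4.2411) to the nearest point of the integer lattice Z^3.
(4, -3, 4)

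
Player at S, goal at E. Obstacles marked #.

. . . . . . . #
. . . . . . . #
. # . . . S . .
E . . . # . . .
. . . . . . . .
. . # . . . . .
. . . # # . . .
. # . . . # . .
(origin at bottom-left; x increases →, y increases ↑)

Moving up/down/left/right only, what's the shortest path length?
6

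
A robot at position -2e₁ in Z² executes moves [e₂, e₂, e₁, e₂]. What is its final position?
(-1, 3)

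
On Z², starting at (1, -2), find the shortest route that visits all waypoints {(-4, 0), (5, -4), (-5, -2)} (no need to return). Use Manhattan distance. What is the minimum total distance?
21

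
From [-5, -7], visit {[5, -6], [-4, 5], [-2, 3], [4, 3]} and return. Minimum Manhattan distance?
44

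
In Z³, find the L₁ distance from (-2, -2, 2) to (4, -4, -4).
14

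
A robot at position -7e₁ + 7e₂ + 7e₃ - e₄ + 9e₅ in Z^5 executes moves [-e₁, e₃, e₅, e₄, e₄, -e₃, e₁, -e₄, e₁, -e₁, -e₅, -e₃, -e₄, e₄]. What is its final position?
(-7, 7, 6, 0, 9)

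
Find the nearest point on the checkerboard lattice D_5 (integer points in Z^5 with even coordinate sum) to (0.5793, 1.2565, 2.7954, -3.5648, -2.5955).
(1, 1, 3, -4, -3)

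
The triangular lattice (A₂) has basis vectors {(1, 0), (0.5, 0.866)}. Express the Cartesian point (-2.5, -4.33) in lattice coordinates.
-5b₂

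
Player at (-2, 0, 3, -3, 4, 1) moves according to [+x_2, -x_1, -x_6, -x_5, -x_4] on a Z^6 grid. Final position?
(-3, 1, 3, -4, 3, 0)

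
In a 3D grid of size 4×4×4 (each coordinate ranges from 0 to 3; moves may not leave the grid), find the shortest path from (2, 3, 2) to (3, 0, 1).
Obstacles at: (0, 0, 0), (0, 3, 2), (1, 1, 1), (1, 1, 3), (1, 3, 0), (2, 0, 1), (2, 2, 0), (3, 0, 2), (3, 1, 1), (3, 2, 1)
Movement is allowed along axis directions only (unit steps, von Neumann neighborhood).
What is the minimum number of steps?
7
(one shortest path: (2, 3, 2) → (3, 3, 2) → (3, 3, 1) → (3, 3, 0) → (3, 2, 0) → (3, 1, 0) → (3, 0, 0) → (3, 0, 1))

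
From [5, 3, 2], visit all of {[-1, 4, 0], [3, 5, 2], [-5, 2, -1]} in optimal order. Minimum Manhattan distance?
18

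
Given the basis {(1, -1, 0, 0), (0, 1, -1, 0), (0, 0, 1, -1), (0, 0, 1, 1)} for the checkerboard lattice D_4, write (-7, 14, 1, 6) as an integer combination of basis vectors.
-7b₁ + 7b₂ + b₃ + 7b₄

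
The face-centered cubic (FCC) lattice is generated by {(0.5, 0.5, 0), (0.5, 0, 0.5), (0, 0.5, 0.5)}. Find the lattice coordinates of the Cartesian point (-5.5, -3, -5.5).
-3b₁ - 8b₂ - 3b₃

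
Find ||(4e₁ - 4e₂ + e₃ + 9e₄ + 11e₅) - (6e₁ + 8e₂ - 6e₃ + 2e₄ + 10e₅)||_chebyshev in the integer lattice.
12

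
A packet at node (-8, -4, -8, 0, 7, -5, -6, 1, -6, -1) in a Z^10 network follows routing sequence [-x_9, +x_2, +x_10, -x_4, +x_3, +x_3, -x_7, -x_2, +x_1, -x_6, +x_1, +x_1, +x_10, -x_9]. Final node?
(-5, -4, -6, -1, 7, -6, -7, 1, -8, 1)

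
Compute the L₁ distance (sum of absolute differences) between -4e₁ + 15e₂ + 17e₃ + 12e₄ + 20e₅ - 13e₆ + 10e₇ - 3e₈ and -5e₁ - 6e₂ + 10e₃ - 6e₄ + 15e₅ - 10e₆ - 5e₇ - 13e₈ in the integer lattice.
80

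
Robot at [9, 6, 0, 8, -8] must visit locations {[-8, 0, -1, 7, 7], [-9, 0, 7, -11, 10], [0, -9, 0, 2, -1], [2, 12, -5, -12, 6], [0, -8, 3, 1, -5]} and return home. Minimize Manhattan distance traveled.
198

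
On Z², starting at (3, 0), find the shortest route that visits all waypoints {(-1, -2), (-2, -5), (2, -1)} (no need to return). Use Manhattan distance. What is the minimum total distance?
10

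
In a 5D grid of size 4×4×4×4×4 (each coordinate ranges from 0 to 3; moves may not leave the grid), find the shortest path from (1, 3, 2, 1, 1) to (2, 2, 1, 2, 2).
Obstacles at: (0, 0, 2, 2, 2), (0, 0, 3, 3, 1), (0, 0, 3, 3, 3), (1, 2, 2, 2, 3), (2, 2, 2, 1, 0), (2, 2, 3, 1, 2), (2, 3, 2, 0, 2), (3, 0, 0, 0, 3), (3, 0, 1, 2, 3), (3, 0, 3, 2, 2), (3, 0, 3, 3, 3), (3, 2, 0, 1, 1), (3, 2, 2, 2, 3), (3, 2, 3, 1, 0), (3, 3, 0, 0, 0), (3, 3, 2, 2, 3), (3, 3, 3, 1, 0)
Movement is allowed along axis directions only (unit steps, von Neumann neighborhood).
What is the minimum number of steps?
5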